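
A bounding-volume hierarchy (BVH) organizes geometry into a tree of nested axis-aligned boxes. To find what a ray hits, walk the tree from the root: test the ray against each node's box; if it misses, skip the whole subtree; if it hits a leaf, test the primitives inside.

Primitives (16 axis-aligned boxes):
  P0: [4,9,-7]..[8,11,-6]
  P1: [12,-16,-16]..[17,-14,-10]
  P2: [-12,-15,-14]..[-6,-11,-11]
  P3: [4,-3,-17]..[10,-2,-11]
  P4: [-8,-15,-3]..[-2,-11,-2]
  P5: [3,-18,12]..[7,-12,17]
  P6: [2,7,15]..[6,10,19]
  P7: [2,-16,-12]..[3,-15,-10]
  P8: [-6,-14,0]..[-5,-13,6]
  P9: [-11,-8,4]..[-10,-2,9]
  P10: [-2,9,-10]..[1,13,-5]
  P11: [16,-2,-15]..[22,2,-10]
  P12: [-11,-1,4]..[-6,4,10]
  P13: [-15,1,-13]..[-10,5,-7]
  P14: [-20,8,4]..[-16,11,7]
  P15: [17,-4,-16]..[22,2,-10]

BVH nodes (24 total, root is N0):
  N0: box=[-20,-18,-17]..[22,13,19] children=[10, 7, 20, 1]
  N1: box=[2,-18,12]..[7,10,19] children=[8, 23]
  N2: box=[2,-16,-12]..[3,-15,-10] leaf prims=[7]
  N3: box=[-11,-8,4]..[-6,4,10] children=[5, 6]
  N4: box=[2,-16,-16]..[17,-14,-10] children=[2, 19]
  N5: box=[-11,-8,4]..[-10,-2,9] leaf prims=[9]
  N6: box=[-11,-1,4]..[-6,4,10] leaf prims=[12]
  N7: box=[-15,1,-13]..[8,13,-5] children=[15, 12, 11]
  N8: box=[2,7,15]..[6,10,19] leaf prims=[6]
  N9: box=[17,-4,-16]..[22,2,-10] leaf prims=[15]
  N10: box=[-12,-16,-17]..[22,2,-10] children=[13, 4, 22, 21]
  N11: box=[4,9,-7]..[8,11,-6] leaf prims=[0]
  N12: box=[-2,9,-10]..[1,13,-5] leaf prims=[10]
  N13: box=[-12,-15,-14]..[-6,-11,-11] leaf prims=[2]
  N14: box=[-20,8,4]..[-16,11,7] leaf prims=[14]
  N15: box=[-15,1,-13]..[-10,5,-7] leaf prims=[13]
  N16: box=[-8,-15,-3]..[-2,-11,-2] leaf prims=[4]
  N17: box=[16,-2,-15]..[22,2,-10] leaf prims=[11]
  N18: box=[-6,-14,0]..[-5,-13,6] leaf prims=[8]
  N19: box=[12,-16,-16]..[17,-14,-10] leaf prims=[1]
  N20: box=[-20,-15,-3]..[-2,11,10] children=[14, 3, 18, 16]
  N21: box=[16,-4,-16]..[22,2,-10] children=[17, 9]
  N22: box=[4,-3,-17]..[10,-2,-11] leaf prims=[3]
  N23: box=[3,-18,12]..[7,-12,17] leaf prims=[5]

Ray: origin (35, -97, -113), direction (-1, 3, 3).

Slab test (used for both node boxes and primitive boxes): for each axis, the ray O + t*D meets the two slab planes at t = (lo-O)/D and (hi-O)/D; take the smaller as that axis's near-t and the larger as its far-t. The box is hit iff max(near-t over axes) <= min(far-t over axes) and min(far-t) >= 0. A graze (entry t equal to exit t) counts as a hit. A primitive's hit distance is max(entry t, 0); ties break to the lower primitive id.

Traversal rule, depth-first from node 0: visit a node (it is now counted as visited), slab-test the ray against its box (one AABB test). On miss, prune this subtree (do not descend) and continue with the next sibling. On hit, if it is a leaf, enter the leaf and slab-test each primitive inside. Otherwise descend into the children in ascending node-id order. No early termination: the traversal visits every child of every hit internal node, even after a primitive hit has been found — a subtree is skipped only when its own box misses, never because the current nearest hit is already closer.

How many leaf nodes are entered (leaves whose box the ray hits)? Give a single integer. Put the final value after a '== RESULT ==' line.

Traverse from the root:
N0 x:[13,55] y:[79/3,110/3] z:[32,44] -> hit [32,110/3], descend [1, 7, 10, 20]
  N1 x:[28,33] y:[79/3,107/3] z:[125/3,44] -> miss, prune
  N7 x:[27,50] y:[98/3,110/3] z:[100/3,36] -> hit [100/3,36], descend [11, 12, 15]
    N11 x:[27,31] y:[106/3,36] z:[106/3,107/3] -> miss, prune
    N12 x:[34,37] y:[106/3,110/3] z:[103/3,36] -> hit [106/3,36] leaf, test {P10@t=106/3}
    N15 x:[45,50] y:[98/3,34] z:[100/3,106/3] -> miss, prune
  N10 x:[13,47] y:[27,33] z:[32,103/3] -> hit [32,33], descend [4, 13, 21, 22]
    N4 x:[18,33] y:[27,83/3] z:[97/3,103/3] -> miss, prune
    N13 x:[41,47] y:[82/3,86/3] z:[33,34] -> miss, prune
    N21 x:[13,19] y:[31,33] z:[97/3,103/3] -> miss, prune
    N22 x:[25,31] y:[94/3,95/3] z:[32,34] -> miss, prune
  N20 x:[37,55] y:[82/3,36] z:[110/3,41] -> miss, prune

12 AABB tests over nodes [0, 1, 7, 11, 12, 15, 10, 4, 13, 21, 22, 20]; 1 leaf entered; closest P10.

== RESULT ==
1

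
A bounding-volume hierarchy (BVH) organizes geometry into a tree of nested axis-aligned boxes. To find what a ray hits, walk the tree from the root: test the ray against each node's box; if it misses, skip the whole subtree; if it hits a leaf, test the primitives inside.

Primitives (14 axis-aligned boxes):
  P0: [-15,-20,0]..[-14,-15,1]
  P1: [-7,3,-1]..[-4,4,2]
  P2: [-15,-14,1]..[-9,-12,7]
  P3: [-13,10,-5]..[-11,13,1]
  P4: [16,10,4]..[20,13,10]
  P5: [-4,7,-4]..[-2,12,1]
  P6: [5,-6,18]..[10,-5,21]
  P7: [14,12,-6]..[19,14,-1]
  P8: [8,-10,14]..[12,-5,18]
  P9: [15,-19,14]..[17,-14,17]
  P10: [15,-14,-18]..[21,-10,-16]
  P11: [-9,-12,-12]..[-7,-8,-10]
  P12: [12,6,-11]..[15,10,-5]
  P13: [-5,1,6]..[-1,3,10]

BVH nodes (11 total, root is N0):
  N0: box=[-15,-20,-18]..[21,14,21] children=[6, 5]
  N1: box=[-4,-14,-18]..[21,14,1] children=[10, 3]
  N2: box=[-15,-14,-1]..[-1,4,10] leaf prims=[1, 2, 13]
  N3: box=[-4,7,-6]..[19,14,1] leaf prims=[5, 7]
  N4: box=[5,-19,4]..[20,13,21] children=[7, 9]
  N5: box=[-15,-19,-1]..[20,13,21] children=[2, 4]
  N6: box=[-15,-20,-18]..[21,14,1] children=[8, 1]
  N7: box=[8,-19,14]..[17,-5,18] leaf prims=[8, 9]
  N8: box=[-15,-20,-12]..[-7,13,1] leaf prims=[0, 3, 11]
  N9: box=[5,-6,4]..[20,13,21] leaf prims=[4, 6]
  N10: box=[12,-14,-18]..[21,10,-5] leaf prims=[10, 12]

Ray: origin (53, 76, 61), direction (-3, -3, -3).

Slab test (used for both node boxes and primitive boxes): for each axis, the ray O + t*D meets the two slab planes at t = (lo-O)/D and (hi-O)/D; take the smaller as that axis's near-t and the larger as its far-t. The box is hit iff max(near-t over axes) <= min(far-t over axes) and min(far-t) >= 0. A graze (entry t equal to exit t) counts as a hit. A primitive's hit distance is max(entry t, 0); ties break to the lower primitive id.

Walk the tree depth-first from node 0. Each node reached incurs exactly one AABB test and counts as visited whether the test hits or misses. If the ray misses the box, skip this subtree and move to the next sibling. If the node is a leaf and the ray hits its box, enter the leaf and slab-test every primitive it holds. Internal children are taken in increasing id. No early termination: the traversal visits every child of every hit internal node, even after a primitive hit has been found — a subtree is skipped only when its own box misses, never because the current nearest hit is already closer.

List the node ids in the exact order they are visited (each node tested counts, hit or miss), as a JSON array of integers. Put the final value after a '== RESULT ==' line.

Walk:
N0 x:[32/3,68/3] y:[62/3,32] z:[40/3,79/3] -> hit [62/3,68/3], descend [5, 6]
  N5 x:[11,68/3] y:[21,95/3] z:[40/3,62/3] -> miss, prune
  N6 x:[32/3,68/3] y:[62/3,32] z:[20,79/3] -> hit [62/3,68/3], descend [1, 8]
    N1 x:[32/3,19] y:[62/3,30] z:[20,79/3] -> miss, prune
    N8 x:[20,68/3] y:[21,32] z:[20,73/3] -> hit [21,68/3] leaf, test {P0(miss), P3@t=64/3, P11(miss)}

Visited [0, 5, 6, 1, 8]. Tests: 5 box, 1 leaf. Nearest: P3.

== RESULT ==
[0, 5, 6, 1, 8]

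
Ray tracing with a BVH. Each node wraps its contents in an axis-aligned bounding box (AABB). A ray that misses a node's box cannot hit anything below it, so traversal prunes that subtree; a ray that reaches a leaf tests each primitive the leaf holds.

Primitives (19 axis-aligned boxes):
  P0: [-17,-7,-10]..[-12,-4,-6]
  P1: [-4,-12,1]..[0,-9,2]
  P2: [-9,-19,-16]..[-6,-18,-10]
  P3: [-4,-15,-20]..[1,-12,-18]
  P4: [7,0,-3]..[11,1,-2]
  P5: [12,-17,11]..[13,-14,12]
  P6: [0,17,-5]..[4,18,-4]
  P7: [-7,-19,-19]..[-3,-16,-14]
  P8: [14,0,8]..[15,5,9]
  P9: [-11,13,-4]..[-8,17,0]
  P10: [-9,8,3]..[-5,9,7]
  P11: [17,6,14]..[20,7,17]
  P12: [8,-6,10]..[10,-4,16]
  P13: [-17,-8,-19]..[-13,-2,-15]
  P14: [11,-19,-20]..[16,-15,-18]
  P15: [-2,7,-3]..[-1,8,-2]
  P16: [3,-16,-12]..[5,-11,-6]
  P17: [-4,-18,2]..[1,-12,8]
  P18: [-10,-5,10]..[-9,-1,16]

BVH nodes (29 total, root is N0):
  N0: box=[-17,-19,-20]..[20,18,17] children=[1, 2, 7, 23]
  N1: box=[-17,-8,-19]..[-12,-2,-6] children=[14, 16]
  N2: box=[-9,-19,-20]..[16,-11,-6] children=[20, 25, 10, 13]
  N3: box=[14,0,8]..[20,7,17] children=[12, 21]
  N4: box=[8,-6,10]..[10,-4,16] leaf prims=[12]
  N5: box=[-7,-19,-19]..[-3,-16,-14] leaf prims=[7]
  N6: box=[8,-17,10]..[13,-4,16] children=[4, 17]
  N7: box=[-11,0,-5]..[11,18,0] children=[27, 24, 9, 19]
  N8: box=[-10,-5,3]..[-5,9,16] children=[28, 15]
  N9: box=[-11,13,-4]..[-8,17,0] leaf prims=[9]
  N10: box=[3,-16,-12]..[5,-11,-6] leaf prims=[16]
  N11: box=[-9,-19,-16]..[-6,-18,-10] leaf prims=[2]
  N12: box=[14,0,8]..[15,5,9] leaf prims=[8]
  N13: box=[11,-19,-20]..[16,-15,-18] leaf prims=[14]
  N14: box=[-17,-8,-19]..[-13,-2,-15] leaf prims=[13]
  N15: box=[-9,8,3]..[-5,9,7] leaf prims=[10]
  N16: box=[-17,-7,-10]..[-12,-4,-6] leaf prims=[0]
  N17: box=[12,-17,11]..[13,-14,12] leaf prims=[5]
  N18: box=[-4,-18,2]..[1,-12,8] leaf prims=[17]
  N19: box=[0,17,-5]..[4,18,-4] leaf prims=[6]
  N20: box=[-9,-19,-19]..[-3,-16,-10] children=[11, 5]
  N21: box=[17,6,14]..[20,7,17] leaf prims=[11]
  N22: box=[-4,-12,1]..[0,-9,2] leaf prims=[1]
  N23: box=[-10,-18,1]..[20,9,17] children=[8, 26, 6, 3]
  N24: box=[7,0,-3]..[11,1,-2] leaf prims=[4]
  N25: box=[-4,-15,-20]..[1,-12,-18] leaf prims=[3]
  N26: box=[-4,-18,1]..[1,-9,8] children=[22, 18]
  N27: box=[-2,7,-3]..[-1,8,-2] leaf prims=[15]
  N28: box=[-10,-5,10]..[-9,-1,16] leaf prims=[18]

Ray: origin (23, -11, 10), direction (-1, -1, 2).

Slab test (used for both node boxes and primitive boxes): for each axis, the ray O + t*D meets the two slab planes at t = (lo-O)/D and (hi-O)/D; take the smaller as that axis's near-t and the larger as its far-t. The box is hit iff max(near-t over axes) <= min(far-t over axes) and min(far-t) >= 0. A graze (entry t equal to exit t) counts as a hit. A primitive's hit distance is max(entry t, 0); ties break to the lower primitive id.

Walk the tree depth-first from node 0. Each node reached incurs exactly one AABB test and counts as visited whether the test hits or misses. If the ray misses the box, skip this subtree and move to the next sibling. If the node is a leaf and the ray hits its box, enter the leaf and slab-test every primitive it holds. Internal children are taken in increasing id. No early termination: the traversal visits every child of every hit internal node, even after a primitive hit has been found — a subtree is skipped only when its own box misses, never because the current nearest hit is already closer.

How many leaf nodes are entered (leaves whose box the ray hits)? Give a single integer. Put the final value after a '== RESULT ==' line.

Trace the traversal:
N0 x:[3,40] y:[-29,8] z:[-15,7/2] -> hit [3,7/2], descend [1, 2, 7, 23]
  N1 x:[35,40] y:[-9,-3] z:[-29/2,-8] -> miss, prune
  N2 x:[7,32] y:[0,8] z:[-15,-8] -> miss, prune
  N7 x:[12,34] y:[-29,-11] z:[-15/2,-5] -> miss, prune
  N23 x:[3,33] y:[-20,7] z:[-9/2,7/2] -> hit [3,7/2], descend [3, 6, 8, 26]
    N3 x:[3,9] y:[-18,-11] z:[-1,7/2] -> miss, prune
    N6 x:[10,15] y:[-7,6] z:[0,3] -> miss, prune
    N8 x:[28,33] y:[-20,-6] z:[-7/2,3] -> miss, prune
    N26 x:[22,27] y:[-2,7] z:[-9/2,-1] -> miss, prune

Summary -> nodes [0, 1, 2, 7, 23, 3, 6, 8, 26]; box-tests=9; leaf-entries=0; first=miss

== RESULT ==
0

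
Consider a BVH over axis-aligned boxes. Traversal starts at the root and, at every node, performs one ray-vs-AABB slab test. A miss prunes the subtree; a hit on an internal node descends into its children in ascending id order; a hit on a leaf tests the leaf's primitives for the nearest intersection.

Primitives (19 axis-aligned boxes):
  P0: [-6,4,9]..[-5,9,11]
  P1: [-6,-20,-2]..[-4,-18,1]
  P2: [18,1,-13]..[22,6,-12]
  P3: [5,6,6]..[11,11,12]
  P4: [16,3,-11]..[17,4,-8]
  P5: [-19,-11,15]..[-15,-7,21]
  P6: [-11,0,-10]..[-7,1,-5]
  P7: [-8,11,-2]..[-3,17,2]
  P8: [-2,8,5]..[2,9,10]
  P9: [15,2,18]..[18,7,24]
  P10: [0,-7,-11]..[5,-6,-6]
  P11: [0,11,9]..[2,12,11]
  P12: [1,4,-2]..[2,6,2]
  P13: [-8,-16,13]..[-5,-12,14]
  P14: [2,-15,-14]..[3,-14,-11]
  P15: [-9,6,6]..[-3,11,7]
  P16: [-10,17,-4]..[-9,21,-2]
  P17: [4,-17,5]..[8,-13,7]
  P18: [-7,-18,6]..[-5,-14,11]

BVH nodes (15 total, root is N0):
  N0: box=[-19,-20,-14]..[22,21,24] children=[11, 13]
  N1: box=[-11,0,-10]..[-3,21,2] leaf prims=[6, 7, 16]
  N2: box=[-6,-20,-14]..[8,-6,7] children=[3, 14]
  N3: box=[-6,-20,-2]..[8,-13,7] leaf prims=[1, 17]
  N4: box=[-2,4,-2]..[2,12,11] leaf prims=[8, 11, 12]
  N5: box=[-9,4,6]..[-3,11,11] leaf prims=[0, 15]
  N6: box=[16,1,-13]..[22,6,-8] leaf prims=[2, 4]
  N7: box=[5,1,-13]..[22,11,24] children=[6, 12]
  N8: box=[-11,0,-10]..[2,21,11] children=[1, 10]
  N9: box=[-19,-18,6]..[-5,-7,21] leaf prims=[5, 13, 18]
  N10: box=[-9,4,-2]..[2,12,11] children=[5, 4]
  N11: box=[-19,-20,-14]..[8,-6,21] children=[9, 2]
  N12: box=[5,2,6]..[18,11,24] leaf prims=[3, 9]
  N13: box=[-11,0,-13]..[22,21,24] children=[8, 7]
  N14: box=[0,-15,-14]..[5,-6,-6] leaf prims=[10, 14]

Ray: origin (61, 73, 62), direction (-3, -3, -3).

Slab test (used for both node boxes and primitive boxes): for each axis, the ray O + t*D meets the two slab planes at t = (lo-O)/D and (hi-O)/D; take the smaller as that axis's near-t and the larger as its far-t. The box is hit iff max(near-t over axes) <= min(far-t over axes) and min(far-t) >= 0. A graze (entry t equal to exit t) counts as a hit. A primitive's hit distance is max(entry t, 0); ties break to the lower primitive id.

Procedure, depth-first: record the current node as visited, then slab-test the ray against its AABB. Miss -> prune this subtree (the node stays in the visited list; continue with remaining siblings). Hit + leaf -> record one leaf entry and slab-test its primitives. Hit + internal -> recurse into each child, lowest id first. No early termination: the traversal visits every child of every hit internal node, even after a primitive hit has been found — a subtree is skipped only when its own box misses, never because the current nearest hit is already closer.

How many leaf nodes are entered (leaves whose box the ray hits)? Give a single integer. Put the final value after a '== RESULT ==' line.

Traverse from the root:
N0 x:[13,80/3] y:[52/3,31] z:[38/3,76/3] -> hit [52/3,76/3], descend [11, 13]
  N11 x:[53/3,80/3] y:[79/3,31] z:[41/3,76/3] -> miss, prune
  N13 x:[13,24] y:[52/3,73/3] z:[38/3,25] -> hit [52/3,24], descend [7, 8]
    N7 x:[13,56/3] y:[62/3,24] z:[38/3,25] -> miss, prune
    N8 x:[59/3,24] y:[52/3,73/3] z:[17,24] -> hit [59/3,24], descend [1, 10]
      N1 x:[64/3,24] y:[52/3,73/3] z:[20,24] -> hit [64/3,24] leaf, test {P6@t=24, P7(miss), P16(miss)}
      N10 x:[59/3,70/3] y:[61/3,23] z:[17,64/3] -> hit [61/3,64/3], descend [4, 5]
        N4 x:[59/3,21] y:[61/3,23] z:[17,64/3] -> hit [61/3,21] leaf, test {P8(miss), P11(miss), P12(miss)}
        N5 x:[64/3,70/3] y:[62/3,23] z:[17,56/3] -> miss, prune

Visited [0, 11, 13, 7, 8, 1, 10, 4, 5]. Tests: 9 box, 2 leaf. Nearest: P6.

== RESULT ==
2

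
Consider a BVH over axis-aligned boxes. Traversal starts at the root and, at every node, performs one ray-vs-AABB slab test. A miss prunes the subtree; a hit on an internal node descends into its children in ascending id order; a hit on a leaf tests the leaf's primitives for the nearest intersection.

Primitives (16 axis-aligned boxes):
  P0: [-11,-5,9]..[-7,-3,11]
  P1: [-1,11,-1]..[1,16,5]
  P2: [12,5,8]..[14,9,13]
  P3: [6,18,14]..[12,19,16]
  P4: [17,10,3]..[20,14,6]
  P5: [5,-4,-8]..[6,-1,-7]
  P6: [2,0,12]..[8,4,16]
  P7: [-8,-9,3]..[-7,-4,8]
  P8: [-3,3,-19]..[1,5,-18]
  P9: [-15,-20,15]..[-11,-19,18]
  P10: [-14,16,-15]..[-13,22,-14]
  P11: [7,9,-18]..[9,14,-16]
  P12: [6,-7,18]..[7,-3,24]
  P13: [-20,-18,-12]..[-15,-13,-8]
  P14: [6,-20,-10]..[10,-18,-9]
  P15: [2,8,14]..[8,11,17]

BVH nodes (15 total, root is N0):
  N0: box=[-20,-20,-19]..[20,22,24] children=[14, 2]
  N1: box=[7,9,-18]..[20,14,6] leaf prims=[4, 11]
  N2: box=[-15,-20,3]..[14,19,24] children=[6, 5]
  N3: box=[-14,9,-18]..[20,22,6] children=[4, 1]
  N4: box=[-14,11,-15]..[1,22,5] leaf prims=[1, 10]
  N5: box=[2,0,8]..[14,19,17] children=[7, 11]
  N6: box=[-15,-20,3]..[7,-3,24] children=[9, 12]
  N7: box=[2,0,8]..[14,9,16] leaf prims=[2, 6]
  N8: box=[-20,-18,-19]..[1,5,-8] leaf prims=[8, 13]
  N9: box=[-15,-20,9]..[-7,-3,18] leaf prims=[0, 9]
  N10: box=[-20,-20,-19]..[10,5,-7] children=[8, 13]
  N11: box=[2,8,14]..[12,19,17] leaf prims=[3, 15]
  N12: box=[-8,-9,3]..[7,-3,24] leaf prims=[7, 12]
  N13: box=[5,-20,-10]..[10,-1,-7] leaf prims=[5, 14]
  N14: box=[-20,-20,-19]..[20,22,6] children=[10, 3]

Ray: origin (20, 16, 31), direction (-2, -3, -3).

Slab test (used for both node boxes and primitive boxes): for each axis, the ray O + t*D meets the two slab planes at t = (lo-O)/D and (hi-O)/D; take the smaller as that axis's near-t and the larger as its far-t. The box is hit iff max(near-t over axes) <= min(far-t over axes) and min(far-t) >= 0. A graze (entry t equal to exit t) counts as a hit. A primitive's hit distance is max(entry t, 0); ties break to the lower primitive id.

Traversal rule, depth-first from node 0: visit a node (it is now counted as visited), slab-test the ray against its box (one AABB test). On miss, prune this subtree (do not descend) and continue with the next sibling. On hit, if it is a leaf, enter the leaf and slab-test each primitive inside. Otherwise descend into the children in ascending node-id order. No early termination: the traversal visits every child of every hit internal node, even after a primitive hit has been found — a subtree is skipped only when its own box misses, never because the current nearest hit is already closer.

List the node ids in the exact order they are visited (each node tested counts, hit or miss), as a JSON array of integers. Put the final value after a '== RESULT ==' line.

Traverse from the root:
N0 x:[0,20] y:[-2,12] z:[7/3,50/3] -> hit [7/3,12], descend [2, 14]
  N2 x:[3,35/2] y:[-1,12] z:[7/3,28/3] -> hit [3,28/3], descend [5, 6]
    N5 x:[3,9] y:[-1,16/3] z:[14/3,23/3] -> hit [14/3,16/3], descend [7, 11]
      N7 x:[3,9] y:[7/3,16/3] z:[5,23/3] -> hit [5,16/3] leaf, test {P2(miss), P6(miss)}
      N11 x:[4,9] y:[-1,8/3] z:[14/3,17/3] -> miss, prune
    N6 x:[13/2,35/2] y:[19/3,12] z:[7/3,28/3] -> hit [13/2,28/3], descend [9, 12]
      N9 x:[27/2,35/2] y:[19/3,12] z:[13/3,22/3] -> miss, prune
      N12 x:[13/2,14] y:[19/3,25/3] z:[7/3,28/3] -> hit [13/2,25/3] leaf, test {P7(miss), P12(miss)}
  N14 x:[0,20] y:[-2,12] z:[25/3,50/3] -> hit [25/3,12], descend [3, 10]
    N3 x:[0,17] y:[-2,7/3] z:[25/3,49/3] -> miss, prune
    N10 x:[5,20] y:[11/3,12] z:[38/3,50/3] -> miss, prune

order=[0, 2, 5, 7, 11, 6, 9, 12, 14, 3, 10]  |boxes|=11  |leaves|=2  hit=miss

== RESULT ==
[0, 2, 5, 7, 11, 6, 9, 12, 14, 3, 10]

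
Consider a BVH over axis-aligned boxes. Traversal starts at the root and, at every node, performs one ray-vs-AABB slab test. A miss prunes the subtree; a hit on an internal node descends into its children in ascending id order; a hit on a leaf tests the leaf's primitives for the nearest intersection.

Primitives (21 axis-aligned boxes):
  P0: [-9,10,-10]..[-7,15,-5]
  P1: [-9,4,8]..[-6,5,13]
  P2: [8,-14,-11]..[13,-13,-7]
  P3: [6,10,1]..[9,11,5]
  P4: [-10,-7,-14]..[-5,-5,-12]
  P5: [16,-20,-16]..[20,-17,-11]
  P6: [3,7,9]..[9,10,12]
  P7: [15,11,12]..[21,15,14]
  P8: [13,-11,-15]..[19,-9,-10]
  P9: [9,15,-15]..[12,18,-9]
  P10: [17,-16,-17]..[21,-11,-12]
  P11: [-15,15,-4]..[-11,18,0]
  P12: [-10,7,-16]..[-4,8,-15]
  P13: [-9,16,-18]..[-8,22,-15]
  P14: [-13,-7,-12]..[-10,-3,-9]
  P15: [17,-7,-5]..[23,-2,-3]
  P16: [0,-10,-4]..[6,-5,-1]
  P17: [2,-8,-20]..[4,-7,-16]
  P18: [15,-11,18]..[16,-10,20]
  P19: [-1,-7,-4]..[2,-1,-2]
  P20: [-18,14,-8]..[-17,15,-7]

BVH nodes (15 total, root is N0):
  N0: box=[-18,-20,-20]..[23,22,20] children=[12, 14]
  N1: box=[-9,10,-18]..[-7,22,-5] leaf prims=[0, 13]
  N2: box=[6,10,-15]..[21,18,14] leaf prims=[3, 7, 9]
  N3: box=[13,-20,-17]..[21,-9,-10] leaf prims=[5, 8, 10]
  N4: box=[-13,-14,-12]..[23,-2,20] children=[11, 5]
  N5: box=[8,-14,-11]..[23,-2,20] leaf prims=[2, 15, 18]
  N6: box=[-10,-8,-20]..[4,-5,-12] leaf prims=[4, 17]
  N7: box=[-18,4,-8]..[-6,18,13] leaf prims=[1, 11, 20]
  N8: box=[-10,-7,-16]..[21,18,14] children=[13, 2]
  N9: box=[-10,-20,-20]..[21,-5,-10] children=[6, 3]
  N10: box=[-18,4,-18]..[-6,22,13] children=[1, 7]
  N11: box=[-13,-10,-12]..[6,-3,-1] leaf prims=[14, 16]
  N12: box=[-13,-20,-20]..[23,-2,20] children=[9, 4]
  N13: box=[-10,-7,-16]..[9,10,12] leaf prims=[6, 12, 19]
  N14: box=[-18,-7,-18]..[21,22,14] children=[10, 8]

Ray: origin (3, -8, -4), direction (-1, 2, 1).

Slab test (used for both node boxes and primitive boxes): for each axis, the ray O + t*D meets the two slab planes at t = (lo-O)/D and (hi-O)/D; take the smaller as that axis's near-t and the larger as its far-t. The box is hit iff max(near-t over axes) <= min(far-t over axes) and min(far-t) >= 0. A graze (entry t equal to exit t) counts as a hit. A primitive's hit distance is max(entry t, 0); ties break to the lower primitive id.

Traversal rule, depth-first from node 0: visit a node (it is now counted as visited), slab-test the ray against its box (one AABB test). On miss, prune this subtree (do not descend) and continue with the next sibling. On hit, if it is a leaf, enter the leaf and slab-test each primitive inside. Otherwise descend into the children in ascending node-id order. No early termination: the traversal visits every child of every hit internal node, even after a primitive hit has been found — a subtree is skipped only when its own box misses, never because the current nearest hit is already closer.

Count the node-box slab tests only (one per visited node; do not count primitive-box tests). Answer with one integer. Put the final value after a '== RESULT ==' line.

Walk:
N0 x:[-20,21] y:[-6,15] z:[-16,24] -> hit [-6,15], descend [12, 14]
  N12 x:[-20,16] y:[-6,3] z:[-16,24] -> hit [-6,3], descend [4, 9]
    N4 x:[-20,16] y:[-3,3] z:[-8,24] -> hit [-3,3], descend [5, 11]
      N5 x:[-20,-5] y:[-3,3] z:[-7,24] -> miss, prune
      N11 x:[-3,16] y:[-1,5/2] z:[-8,3] -> hit [-1,5/2] leaf, test {P14(miss), P16@t=0}
    N9 x:[-18,13] y:[-6,3/2] z:[-16,-6] -> miss, prune
  N14 x:[-18,21] y:[1/2,15] z:[-14,18] -> hit [1/2,15], descend [8, 10]
    N8 x:[-18,13] y:[1/2,13] z:[-12,18] -> hit [1/2,13], descend [2, 13]
      N2 x:[-18,-3] y:[9,13] z:[-11,18] -> miss, prune
      N13 x:[-6,13] y:[1/2,9] z:[-12,16] -> hit [1/2,9] leaf, test {P6(miss), P12(miss), P19@t=1}
    N10 x:[9,21] y:[6,15] z:[-14,17] -> hit [9,15], descend [1, 7]
      N1 x:[10,12] y:[9,15] z:[-14,-1] -> miss, prune
      N7 x:[9,21] y:[6,13] z:[-4,17] -> hit [9,13] leaf, test {P1(miss), P11(miss), P20(miss)}

Summary -> nodes [0, 12, 4, 5, 11, 9, 14, 8, 2, 13, 10, 1, 7]; box-tests=13; leaf-entries=3; first=P16

== RESULT ==
13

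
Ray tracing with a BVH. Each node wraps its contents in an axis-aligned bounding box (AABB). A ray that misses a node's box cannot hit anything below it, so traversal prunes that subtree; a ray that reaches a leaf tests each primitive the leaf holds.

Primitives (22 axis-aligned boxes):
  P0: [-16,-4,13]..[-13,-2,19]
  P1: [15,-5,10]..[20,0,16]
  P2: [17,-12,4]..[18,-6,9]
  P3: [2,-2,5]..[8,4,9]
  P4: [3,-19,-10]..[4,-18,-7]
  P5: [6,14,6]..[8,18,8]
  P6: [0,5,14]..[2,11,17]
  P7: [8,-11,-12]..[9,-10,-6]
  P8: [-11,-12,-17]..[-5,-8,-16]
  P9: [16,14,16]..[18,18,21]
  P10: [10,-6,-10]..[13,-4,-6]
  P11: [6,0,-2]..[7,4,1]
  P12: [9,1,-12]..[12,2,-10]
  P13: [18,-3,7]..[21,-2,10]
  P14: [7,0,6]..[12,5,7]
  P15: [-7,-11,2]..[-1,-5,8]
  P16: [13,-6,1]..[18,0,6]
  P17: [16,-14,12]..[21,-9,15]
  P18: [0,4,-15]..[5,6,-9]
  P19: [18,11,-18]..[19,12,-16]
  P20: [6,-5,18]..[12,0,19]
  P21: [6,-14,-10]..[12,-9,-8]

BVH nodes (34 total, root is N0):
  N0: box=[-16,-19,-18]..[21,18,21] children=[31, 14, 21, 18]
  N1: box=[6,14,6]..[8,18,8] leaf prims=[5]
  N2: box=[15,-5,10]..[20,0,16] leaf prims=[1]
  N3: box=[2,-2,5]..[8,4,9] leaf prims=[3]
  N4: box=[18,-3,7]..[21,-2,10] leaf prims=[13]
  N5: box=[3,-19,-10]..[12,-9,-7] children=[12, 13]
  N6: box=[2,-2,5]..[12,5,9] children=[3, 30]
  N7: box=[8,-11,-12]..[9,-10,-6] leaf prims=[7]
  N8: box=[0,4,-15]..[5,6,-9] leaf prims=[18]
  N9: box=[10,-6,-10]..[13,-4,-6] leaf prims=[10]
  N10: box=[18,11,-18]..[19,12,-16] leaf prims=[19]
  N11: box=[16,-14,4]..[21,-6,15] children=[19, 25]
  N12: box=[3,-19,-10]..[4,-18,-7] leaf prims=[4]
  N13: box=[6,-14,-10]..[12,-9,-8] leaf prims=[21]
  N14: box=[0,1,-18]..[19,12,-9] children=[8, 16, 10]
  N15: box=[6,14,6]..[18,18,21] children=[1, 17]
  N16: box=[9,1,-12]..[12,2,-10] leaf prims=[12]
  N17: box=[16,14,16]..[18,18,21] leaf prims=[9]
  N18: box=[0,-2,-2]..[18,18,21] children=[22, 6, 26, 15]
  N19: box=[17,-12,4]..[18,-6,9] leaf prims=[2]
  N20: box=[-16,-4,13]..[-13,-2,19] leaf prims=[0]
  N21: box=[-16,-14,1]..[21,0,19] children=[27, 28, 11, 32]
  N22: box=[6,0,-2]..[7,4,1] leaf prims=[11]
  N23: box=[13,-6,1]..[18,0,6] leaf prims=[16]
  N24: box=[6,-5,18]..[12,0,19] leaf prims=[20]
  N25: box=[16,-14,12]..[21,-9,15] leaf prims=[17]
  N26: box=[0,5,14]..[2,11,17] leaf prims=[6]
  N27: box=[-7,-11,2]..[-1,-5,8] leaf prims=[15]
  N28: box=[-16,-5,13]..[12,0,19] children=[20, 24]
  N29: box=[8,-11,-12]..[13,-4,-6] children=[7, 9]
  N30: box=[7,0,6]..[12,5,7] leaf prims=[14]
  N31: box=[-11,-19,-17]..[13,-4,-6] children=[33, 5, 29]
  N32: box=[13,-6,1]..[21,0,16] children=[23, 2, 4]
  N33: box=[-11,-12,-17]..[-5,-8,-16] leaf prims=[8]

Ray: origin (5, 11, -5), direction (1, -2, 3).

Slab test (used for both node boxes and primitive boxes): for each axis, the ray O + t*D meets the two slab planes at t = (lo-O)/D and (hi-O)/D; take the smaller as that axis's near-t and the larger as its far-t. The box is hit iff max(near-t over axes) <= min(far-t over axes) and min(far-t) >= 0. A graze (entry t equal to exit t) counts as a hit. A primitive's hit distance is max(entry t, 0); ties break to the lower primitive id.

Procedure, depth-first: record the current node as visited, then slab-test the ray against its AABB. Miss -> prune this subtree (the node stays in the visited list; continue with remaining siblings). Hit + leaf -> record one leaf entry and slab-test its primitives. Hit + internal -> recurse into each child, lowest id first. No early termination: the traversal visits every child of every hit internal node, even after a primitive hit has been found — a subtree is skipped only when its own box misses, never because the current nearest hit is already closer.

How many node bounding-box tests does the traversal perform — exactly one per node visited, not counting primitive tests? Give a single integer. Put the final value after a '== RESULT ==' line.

Traverse from the root:
N0 x:[-21,16] y:[-7/2,15] z:[-13/3,26/3] -> hit [-7/2,26/3], descend [14, 18, 21, 31]
  N14 x:[-5,14] y:[-1/2,5] z:[-13/3,-4/3] -> miss, prune
  N18 x:[-5,13] y:[-7/2,13/2] z:[1,26/3] -> hit [1,13/2], descend [6, 15, 22, 26]
    N6 x:[-3,7] y:[3,13/2] z:[10/3,14/3] -> hit [10/3,14/3], descend [3, 30]
      N3 x:[-3,3] y:[7/2,13/2] z:[10/3,14/3] -> miss, prune
      N30 x:[2,7] y:[3,11/2] z:[11/3,4] -> hit [11/3,4] leaf, test {P14@t=11/3}
    N15 x:[1,13] y:[-7/2,-3/2] z:[11/3,26/3] -> miss, prune
    N22 x:[1,2] y:[7/2,11/2] z:[1,2] -> miss, prune
    N26 x:[-5,-3] y:[0,3] z:[19/3,22/3] -> miss, prune
  N21 x:[-21,16] y:[11/2,25/2] z:[2,8] -> hit [11/2,8], descend [11, 27, 28, 32]
    N11 x:[11,16] y:[17/2,25/2] z:[3,20/3] -> miss, prune
    N27 x:[-12,-6] y:[8,11] z:[7/3,13/3] -> miss, prune
    N28 x:[-21,7] y:[11/2,8] z:[6,8] -> hit [6,7], descend [20, 24]
      N20 x:[-21,-18] y:[13/2,15/2] z:[6,8] -> miss, prune
      N24 x:[1,7] y:[11/2,8] z:[23/3,8] -> miss, prune
    N32 x:[8,16] y:[11/2,17/2] z:[2,7] -> miss, prune
  N31 x:[-16,8] y:[15/2,15] z:[-4,-1/3] -> miss, prune

Summary -> nodes [0, 14, 18, 6, 3, 30, 15, 22, 26, 21, 11, 27, 28, 20, 24, 32, 31]; box-tests=17; leaf-entries=1; first=P14

== RESULT ==
17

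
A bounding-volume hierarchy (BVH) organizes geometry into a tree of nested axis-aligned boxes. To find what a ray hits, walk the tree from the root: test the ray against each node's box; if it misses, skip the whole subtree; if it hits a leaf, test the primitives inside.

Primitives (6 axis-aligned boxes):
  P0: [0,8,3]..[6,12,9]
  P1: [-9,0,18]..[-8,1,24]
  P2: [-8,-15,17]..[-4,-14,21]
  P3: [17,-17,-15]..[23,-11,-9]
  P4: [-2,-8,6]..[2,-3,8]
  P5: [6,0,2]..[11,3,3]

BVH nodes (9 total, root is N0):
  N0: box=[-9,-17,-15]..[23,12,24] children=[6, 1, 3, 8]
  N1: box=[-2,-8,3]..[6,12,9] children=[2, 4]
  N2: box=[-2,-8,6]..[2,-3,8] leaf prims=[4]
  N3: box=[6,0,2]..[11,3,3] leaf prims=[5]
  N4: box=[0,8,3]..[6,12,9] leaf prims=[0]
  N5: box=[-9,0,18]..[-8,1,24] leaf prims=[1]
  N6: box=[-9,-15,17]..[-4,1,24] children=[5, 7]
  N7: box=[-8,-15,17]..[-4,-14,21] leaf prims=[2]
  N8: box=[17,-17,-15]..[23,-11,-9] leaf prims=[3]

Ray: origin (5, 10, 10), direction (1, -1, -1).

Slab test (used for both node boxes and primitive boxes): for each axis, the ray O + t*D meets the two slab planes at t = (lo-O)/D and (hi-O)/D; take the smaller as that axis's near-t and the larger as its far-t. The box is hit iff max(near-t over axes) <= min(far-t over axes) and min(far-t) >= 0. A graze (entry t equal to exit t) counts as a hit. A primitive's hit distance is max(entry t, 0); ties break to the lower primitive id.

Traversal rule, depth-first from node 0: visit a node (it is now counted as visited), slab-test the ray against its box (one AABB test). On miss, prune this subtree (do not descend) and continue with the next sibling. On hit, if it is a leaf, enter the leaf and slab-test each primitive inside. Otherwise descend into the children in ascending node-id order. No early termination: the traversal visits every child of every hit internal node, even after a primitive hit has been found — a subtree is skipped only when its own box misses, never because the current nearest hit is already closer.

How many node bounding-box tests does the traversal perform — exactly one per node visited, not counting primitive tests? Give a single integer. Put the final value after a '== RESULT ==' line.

Trace the traversal:
N0 x:[-14,18] y:[-2,27] z:[-14,25] -> hit [-2,18], descend [1, 3, 6, 8]
  N1 x:[-7,1] y:[-2,18] z:[1,7] -> hit [1,1], descend [2, 4]
    N2 x:[-7,-3] y:[13,18] z:[2,4] -> miss, prune
    N4 x:[-5,1] y:[-2,2] z:[1,7] -> hit [1,1] leaf, test {P0@t=1}
  N3 x:[1,6] y:[7,10] z:[7,8] -> miss, prune
  N6 x:[-14,-9] y:[9,25] z:[-14,-7] -> miss, prune
  N8 x:[12,18] y:[21,27] z:[19,25] -> miss, prune

order=[0, 1, 2, 4, 3, 6, 8]  |boxes|=7  |leaves|=1  hit=P0

== RESULT ==
7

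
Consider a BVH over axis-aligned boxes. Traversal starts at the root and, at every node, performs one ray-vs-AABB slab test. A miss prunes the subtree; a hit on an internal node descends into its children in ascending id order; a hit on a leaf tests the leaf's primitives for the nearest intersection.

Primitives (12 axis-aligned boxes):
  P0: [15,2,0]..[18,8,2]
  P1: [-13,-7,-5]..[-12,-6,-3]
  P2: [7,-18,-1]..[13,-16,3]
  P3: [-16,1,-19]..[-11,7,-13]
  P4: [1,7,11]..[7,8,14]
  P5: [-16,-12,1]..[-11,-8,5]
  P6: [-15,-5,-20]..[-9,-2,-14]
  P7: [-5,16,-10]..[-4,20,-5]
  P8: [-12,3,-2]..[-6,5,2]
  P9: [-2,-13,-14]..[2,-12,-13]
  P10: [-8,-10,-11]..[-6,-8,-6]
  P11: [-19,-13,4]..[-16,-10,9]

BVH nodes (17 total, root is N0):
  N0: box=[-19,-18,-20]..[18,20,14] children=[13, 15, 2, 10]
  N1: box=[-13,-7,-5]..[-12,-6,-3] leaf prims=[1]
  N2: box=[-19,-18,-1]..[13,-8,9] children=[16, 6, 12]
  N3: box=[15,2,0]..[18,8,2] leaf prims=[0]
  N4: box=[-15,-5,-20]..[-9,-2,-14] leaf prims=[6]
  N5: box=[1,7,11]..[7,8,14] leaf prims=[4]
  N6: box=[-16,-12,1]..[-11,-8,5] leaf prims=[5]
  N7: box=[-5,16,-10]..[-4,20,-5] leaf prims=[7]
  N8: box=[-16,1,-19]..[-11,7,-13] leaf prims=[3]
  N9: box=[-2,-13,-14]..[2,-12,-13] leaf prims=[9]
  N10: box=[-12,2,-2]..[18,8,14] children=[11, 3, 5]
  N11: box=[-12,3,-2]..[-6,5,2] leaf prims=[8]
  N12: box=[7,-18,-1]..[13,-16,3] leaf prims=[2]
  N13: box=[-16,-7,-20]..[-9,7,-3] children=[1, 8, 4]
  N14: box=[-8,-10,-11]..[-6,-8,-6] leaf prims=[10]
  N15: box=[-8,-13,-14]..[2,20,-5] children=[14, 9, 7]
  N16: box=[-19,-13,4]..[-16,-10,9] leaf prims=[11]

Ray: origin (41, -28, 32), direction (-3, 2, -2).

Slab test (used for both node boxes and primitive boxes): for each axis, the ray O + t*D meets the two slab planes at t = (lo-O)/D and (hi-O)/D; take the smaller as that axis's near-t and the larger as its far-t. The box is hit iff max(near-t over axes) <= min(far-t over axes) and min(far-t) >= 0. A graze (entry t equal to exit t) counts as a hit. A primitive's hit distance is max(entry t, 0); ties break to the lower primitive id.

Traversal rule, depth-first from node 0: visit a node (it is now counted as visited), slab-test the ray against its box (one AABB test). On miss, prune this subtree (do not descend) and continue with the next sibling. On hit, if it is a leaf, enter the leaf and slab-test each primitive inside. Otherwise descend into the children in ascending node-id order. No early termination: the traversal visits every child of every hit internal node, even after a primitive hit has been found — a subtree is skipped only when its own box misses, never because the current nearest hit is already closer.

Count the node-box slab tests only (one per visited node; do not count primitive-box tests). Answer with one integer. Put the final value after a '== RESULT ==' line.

Traverse from the root:
N0 x:[23/3,20] y:[5,24] z:[9,26] -> hit [9,20], descend [2, 10, 13, 15]
  N2 x:[28/3,20] y:[5,10] z:[23/2,33/2] -> miss, prune
  N10 x:[23/3,53/3] y:[15,18] z:[9,17] -> hit [15,17], descend [3, 5, 11]
    N3 x:[23/3,26/3] y:[15,18] z:[15,16] -> miss, prune
    N5 x:[34/3,40/3] y:[35/2,18] z:[9,21/2] -> miss, prune
    N11 x:[47/3,53/3] y:[31/2,33/2] z:[15,17] -> hit [47/3,33/2] leaf, test {P8@t=47/3}
  N13 x:[50/3,19] y:[21/2,35/2] z:[35/2,26] -> hit [35/2,35/2], descend [1, 4, 8]
    N1 x:[53/3,18] y:[21/2,11] z:[35/2,37/2] -> miss, prune
    N4 x:[50/3,56/3] y:[23/2,13] z:[23,26] -> miss, prune
    N8 x:[52/3,19] y:[29/2,35/2] z:[45/2,51/2] -> miss, prune
  N15 x:[13,49/3] y:[15/2,24] z:[37/2,23] -> miss, prune

11 AABB tests over nodes [0, 2, 10, 3, 5, 11, 13, 1, 4, 8, 15]; 1 leaf entered; closest P8.

== RESULT ==
11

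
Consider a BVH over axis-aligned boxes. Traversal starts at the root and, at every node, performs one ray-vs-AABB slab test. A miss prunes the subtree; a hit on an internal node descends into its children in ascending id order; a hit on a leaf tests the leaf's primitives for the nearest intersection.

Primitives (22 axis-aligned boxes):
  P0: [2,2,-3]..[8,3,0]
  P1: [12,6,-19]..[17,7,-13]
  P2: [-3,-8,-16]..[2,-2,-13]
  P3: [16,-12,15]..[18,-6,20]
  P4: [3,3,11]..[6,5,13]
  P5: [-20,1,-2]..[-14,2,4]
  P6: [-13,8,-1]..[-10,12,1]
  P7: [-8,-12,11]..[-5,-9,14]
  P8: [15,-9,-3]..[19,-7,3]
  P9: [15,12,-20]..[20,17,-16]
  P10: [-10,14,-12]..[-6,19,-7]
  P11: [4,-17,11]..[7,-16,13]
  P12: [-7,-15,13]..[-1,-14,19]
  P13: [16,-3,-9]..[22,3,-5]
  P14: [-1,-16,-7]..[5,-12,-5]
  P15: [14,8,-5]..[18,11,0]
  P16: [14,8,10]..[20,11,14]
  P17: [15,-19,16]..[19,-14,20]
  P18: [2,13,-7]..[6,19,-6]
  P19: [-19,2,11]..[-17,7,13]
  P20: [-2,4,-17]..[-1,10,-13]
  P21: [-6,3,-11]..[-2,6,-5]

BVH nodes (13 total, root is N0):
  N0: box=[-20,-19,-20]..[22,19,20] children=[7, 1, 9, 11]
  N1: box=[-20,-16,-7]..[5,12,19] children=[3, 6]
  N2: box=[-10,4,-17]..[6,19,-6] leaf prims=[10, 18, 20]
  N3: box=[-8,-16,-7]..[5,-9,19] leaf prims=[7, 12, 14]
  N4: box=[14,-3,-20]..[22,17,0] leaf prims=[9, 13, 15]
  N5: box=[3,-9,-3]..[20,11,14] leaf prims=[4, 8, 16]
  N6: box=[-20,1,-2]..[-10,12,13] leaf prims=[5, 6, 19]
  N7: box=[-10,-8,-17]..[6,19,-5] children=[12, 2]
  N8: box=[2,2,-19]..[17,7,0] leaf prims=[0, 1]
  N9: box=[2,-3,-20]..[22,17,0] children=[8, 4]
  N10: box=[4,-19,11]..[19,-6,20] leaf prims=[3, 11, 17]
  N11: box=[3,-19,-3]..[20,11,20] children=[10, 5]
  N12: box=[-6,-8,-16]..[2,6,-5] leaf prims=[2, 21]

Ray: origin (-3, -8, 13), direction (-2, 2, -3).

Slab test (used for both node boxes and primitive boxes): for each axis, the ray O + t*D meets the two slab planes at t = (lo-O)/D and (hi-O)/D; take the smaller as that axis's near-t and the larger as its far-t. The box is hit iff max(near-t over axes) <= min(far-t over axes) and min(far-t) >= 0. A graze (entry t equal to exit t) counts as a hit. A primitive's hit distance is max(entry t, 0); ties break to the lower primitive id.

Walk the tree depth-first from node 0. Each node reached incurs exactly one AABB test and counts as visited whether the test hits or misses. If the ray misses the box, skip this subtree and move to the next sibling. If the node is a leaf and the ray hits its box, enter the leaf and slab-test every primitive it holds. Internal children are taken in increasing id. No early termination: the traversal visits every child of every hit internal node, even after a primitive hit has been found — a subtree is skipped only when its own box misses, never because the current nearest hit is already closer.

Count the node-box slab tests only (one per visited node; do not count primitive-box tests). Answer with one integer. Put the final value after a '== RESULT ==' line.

Traverse from the root:
N0 x:[-25/2,17/2] y:[-11/2,27/2] z:[-7/3,11] -> hit [-7/3,17/2], descend [1, 7, 9, 11]
  N1 x:[-4,17/2] y:[-4,10] z:[-2,20/3] -> hit [-2,20/3], descend [3, 6]
    N3 x:[-4,5/2] y:[-4,-1/2] z:[-2,20/3] -> miss, prune
    N6 x:[7/2,17/2] y:[9/2,10] z:[0,5] -> hit [9/2,5] leaf, test {P5(miss), P6(miss), P19(miss)}
  N7 x:[-9/2,7/2] y:[0,27/2] z:[6,10] -> miss, prune
  N9 x:[-25/2,-5/2] y:[5/2,25/2] z:[13/3,11] -> miss, prune
  N11 x:[-23/2,-3] y:[-11/2,19/2] z:[-7/3,16/3] -> miss, prune

order=[0, 1, 3, 6, 7, 9, 11]  |boxes|=7  |leaves|=1  hit=miss

== RESULT ==
7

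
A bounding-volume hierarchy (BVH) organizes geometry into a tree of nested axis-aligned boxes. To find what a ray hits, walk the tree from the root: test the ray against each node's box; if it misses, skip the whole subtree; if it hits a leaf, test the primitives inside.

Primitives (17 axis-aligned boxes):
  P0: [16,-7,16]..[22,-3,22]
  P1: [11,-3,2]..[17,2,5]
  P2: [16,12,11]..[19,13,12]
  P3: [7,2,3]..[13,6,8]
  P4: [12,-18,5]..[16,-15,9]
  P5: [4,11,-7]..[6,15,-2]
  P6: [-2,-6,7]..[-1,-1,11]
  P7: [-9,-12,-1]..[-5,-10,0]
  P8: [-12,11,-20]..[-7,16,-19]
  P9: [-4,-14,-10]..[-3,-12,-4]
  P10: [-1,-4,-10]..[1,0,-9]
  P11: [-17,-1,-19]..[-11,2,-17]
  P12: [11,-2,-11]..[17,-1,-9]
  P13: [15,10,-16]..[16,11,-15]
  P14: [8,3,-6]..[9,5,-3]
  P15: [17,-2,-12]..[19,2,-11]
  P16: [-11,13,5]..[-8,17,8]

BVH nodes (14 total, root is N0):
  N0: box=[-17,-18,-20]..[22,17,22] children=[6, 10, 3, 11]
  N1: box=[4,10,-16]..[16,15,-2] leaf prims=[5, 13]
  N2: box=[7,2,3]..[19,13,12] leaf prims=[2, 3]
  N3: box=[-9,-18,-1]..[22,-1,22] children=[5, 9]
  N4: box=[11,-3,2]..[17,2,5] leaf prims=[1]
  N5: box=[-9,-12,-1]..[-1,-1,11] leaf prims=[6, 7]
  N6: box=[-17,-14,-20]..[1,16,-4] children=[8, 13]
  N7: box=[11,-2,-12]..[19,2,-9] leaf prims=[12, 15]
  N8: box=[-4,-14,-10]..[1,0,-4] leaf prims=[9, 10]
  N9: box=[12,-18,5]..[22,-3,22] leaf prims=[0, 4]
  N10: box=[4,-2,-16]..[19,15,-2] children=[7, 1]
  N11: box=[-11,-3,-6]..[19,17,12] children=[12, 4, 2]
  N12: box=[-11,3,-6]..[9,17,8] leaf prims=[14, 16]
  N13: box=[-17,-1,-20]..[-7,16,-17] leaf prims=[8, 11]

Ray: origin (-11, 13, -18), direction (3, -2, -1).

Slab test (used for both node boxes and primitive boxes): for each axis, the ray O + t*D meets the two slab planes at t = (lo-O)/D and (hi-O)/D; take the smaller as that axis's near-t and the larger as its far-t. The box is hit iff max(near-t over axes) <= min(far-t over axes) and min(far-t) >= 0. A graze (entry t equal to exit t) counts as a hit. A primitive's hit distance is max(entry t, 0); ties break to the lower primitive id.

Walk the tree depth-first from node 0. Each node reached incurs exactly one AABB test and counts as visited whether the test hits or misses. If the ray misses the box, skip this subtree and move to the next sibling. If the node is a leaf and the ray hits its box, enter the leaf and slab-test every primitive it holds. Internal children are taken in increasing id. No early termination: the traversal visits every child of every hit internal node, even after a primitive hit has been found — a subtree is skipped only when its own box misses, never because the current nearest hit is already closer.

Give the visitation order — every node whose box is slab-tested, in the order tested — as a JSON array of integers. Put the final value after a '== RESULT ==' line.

Walk:
N0 x:[-2,11] y:[-2,31/2] z:[-40,2] -> hit [-2,2], descend [3, 6, 10, 11]
  N3 x:[2/3,11] y:[7,31/2] z:[-40,-17] -> miss, prune
  N6 x:[-2,4] y:[-3/2,27/2] z:[-14,2] -> hit [-3/2,2], descend [8, 13]
    N8 x:[7/3,4] y:[13/2,27/2] z:[-14,-8] -> miss, prune
    N13 x:[-2,4/3] y:[-3/2,7] z:[-1,2] -> hit [-1,4/3] leaf, test {P8@t=1, P11(miss)}
  N10 x:[5,10] y:[-1,15/2] z:[-16,-2] -> miss, prune
  N11 x:[0,10] y:[-2,8] z:[-30,-12] -> miss, prune

7 AABB tests over nodes [0, 3, 6, 8, 13, 10, 11]; 1 leaf entered; closest P8.

== RESULT ==
[0, 3, 6, 8, 13, 10, 11]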